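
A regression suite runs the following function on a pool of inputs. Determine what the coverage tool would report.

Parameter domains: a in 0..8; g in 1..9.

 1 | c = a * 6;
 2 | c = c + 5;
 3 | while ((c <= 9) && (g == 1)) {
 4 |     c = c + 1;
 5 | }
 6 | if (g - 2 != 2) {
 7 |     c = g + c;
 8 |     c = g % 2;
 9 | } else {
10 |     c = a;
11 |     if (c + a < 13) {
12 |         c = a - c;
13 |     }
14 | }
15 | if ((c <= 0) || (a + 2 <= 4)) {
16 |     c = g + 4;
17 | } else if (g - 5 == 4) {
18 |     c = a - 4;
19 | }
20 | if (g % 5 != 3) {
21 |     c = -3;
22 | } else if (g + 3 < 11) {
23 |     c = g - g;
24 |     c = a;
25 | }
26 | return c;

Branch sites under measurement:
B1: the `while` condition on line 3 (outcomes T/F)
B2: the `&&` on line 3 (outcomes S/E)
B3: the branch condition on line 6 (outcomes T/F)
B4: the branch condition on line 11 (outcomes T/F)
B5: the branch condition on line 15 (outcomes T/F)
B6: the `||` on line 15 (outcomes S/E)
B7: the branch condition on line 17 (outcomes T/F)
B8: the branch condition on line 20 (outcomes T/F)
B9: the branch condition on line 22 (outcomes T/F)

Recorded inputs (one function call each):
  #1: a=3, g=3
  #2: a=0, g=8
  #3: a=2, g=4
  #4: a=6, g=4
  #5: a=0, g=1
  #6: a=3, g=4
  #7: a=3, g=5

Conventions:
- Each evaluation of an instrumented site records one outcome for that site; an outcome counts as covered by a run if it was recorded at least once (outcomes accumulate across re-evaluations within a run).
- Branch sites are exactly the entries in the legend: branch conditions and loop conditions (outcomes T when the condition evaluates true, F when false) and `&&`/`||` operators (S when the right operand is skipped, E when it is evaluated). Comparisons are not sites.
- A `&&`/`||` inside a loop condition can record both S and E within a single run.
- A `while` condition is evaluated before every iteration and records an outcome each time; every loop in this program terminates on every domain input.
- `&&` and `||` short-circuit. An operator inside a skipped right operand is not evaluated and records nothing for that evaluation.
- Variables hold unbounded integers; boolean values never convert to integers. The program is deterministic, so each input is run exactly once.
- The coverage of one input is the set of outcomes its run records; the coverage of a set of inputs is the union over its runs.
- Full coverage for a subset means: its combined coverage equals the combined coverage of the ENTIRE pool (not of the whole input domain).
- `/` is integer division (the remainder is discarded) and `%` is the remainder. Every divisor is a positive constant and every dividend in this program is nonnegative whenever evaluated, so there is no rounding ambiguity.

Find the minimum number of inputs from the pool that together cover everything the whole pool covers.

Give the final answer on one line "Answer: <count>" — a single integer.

#1 (a=3, g=3) -> B2->S, B1->F, B3->T, B6->E, B5->F, B7->F, B8->F, B9->T; covered: B1=F, B2=S, B3=T, B5=F, B6=E, B7=F, B8=F, B9=T
#2 (a=0, g=8) -> B2->E, B1->F, B3->T, B6->S, B5->T, B8->F, B9->F; covered: B1=F, B2=E, B3=T, B5=T, B6=S, B8=F, B9=F
#3 (a=2, g=4) -> B2->S, B1->F, B3->F, B4->T, B6->S, B5->T, B8->T; covered: B1=F, B2=S, B3=F, B4=T, B5=T, B6=S, B8=T
#4 (a=6, g=4) -> B2->S, B1->F, B3->F, B4->T, B6->S, B5->T, B8->T; covered: B1=F, B2=S, B3=F, B4=T, B5=T, B6=S, B8=T
#5 (a=0, g=1) -> B2->E, B1->T, B2->E, B1->T, B2->E, B1->T, B2->E, B1->T, B2->E, B1->T, B2->S, B1->F, B3->T, B6->E, ...; covered: B1=T, B1=F, B2=S, B2=E, B3=T, B5=T, B6=E, B8=T
#6 (a=3, g=4) -> B2->S, B1->F, B3->F, B4->T, B6->S, B5->T, B8->T; covered: B1=F, B2=S, B3=F, B4=T, B5=T, B6=S, B8=T
#7 (a=3, g=5) -> B2->S, B1->F, B3->T, B6->E, B5->F, B7->F, B8->T; covered: B1=F, B2=S, B3=T, B5=F, B6=E, B7=F, B8=T
union over all inputs: B1=T, B1=F, B2=S, B2=E, B3=T, B3=F, B4=T, B5=T, B5=F, B6=S, B6=E, B7=F, B8=T, B8=F, B9=T, B9=F (16 outcomes)
size 1 is not enough: best union over all size-1 subsets is 8/16
size 2 is not enough: best union over all size-2 subsets is 13/16
size 3 is not enough: best union over all size-3 subsets is 15/16
the canonical winner is {1, 2, 3, 5}: size 4, full 16-outcome coverage, earliest index list among size-4 covers

Answer: 4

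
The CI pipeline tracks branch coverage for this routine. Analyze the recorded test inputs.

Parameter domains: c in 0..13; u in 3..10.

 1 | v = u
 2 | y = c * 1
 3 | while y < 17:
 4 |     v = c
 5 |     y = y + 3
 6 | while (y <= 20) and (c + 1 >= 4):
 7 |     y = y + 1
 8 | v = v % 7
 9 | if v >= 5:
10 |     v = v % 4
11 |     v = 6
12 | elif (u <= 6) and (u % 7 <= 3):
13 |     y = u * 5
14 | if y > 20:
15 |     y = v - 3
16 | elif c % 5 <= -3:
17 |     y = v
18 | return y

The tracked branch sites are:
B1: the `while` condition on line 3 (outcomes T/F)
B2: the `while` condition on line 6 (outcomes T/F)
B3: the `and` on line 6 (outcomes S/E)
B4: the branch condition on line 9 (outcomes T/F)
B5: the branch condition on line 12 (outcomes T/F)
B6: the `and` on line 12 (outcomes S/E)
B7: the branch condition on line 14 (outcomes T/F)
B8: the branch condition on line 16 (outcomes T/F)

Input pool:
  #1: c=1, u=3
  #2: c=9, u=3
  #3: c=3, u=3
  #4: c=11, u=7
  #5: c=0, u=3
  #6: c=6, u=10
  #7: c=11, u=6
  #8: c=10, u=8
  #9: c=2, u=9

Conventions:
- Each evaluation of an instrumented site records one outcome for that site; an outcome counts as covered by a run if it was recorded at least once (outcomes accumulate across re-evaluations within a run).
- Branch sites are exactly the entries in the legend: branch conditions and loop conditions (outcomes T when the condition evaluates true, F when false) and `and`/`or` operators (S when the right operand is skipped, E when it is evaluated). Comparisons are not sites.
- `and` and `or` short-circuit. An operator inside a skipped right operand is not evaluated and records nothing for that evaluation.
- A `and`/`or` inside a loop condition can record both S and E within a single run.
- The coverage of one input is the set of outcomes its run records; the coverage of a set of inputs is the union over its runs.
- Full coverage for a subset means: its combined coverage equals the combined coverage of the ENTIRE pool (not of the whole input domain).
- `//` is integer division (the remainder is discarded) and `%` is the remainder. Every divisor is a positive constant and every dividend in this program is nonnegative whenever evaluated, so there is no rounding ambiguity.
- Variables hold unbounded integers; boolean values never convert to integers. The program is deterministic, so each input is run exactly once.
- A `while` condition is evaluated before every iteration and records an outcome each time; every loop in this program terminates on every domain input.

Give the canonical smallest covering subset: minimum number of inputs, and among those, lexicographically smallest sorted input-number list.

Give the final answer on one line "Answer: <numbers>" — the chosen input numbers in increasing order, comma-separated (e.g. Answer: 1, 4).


input #1 (c=1, u=3): events B1->T, B1->T, B1->T, B1->T, B1->T, B1->T, B1->F, B3->E, B2->F, B4->F, B6->E, B5->T, B7->F, B8->F; covers B1=T, B1=F, B2=F, B3=E, B4=F, B5=T, B6=E, B7=F, B8=F
input #2 (c=9, u=3): events B1->T, B1->T, B1->T, B1->F, B3->E, B2->T, B3->E, B2->T, B3->E, B2->T, B3->S, B2->F, B4->F, B6->E, ...; covers B1=T, B1=F, B2=T, B2=F, B3=S, B3=E, B4=F, B5=T, B6=E, B7=F, B8=F
input #3 (c=3, u=3): events B1->T, B1->T, B1->T, B1->T, B1->T, B1->F, B3->E, B2->T, B3->E, B2->T, B3->E, B2->T, B3->S, B2->F, ...; covers B1=T, B1=F, B2=T, B2=F, B3=S, B3=E, B4=F, B5=T, B6=E, B7=F, B8=F
input #4 (c=11, u=7): events B1->T, B1->T, B1->F, B3->E, B2->T, B3->E, B2->T, B3->E, B2->T, B3->E, B2->T, B3->S, B2->F, B4->F, ...; covers B1=T, B1=F, B2=T, B2=F, B3=S, B3=E, B4=F, B5=F, B6=S, B7=T
input #5 (c=0, u=3): events B1->T, B1->T, B1->T, B1->T, B1->T, B1->T, B1->F, B3->E, B2->F, B4->F, B6->E, B5->T, B7->F, B8->F; covers B1=T, B1=F, B2=F, B3=E, B4=F, B5=T, B6=E, B7=F, B8=F
input #6 (c=6, u=10): events B1->T, B1->T, B1->T, B1->T, B1->F, B3->E, B2->T, B3->E, B2->T, B3->E, B2->T, B3->S, B2->F, B4->T, ...; covers B1=T, B1=F, B2=T, B2=F, B3=S, B3=E, B4=T, B7=T
input #7 (c=11, u=6): events B1->T, B1->T, B1->F, B3->E, B2->T, B3->E, B2->T, B3->E, B2->T, B3->E, B2->T, B3->S, B2->F, B4->F, ...; covers B1=T, B1=F, B2=T, B2=F, B3=S, B3=E, B4=F, B5=F, B6=E, B7=T
input #8 (c=10, u=8): events B1->T, B1->T, B1->T, B1->F, B3->E, B2->T, B3->E, B2->T, B3->S, B2->F, B4->F, B6->S, B5->F, B7->T; covers B1=T, B1=F, B2=T, B2=F, B3=S, B3=E, B4=F, B5=F, B6=S, B7=T
input #9 (c=2, u=9): events B1->T, B1->T, B1->T, B1->T, B1->T, B1->F, B3->E, B2->F, B4->F, B6->S, B5->F, B7->F, B8->F; covers B1=T, B1=F, B2=F, B3=E, B4=F, B5=F, B6=S, B7=F, B8=F
together the pool reaches 15 outcomes: B1=T, B1=F, B2=T, B2=F, B3=S, B3=E, B4=T, B4=F, B5=T, B5=F, B6=S, B6=E, B7=T, B7=F, B8=F
no size-1 subset reaches all 15 outcomes (best union: 11/15)
no size-2 subset reaches all 15 outcomes (best union: 14/15)
size 3: inputs {1, 4, 6} cover all 15 outcomes, and no lexicographically smaller subset of this size does
Answer: 1, 4, 6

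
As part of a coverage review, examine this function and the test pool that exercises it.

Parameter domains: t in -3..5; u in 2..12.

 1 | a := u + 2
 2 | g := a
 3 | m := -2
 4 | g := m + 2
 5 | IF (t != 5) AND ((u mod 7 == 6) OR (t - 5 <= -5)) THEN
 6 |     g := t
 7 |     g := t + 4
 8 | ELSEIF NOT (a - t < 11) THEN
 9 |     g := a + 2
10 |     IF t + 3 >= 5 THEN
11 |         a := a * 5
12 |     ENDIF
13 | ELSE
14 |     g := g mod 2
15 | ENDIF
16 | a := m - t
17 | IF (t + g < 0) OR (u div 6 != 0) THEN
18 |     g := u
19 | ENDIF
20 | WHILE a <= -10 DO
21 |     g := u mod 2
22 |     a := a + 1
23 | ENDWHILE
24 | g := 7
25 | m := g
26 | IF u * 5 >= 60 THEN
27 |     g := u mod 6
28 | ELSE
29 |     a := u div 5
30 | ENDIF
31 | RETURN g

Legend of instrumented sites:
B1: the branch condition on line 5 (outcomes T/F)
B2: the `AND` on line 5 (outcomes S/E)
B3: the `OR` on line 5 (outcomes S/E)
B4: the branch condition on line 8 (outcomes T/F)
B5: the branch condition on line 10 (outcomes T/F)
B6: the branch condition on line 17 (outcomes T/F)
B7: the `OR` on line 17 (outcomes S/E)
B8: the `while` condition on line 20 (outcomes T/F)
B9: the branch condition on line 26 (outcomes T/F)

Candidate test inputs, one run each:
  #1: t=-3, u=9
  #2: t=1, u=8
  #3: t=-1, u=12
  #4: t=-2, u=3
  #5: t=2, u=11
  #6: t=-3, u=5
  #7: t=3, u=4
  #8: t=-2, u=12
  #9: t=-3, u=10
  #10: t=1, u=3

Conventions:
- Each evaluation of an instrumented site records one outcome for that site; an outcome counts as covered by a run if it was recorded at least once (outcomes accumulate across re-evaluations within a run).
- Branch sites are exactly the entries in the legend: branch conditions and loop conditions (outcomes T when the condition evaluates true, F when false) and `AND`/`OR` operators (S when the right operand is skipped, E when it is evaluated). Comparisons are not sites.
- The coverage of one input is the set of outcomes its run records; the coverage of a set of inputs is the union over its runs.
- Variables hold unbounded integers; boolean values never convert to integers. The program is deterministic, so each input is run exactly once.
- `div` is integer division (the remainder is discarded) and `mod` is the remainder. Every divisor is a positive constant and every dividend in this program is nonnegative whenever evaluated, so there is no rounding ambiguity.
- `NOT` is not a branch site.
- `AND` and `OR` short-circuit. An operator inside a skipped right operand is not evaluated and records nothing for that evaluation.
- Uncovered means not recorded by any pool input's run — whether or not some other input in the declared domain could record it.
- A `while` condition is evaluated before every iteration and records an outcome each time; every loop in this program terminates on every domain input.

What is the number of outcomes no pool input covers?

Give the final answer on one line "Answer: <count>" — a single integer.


input #1 (t=-3, u=9): events B2->E, B3->E, B1->T, B7->S, B6->T, B8->F, B9->F; covers B1=T, B2=E, B3=E, B6=T, B7=S, B8=F, B9=F
input #2 (t=1, u=8): events B2->E, B3->E, B1->F, B4->F, B7->E, B6->T, B8->F, B9->F; covers B1=F, B2=E, B3=E, B4=F, B6=T, B7=E, B8=F, B9=F
input #3 (t=-1, u=12): events B2->E, B3->E, B1->T, B7->E, B6->T, B8->F, B9->T; covers B1=T, B2=E, B3=E, B6=T, B7=E, B8=F, B9=T
input #4 (t=-2, u=3): events B2->E, B3->E, B1->T, B7->E, B6->F, B8->F, B9->F; covers B1=T, B2=E, B3=E, B6=F, B7=E, B8=F, B9=F
input #5 (t=2, u=11): events B2->E, B3->E, B1->F, B4->T, B5->T, B7->E, B6->T, B8->F, B9->F; covers B1=F, B2=E, B3=E, B4=T, B5=T, B6=T, B7=E, B8=F, B9=F
input #6 (t=-3, u=5): events B2->E, B3->E, B1->T, B7->S, B6->T, B8->F, B9->F; covers B1=T, B2=E, B3=E, B6=T, B7=S, B8=F, B9=F
input #7 (t=3, u=4): events B2->E, B3->E, B1->F, B4->F, B7->E, B6->F, B8->F, B9->F; covers B1=F, B2=E, B3=E, B4=F, B6=F, B7=E, B8=F, B9=F
input #8 (t=-2, u=12): events B2->E, B3->E, B1->T, B7->E, B6->T, B8->F, B9->T; covers B1=T, B2=E, B3=E, B6=T, B7=E, B8=F, B9=T
input #9 (t=-3, u=10): events B2->E, B3->E, B1->T, B7->S, B6->T, B8->F, B9->F; covers B1=T, B2=E, B3=E, B6=T, B7=S, B8=F, B9=F
input #10 (t=1, u=3): events B2->E, B3->E, B1->F, B4->F, B7->E, B6->F, B8->F, B9->F; covers B1=F, B2=E, B3=E, B4=F, B6=F, B7=E, B8=F, B9=F
union over the pool: B1=T, B1=F, B2=E, B3=E, B4=T, B4=F, B5=T, B6=T, B6=F, B7=S, B7=E, B8=F, B9=T, B9=F
uncovered (4 of 18): B2=S, B3=S, B5=F, B8=T
Answer: 4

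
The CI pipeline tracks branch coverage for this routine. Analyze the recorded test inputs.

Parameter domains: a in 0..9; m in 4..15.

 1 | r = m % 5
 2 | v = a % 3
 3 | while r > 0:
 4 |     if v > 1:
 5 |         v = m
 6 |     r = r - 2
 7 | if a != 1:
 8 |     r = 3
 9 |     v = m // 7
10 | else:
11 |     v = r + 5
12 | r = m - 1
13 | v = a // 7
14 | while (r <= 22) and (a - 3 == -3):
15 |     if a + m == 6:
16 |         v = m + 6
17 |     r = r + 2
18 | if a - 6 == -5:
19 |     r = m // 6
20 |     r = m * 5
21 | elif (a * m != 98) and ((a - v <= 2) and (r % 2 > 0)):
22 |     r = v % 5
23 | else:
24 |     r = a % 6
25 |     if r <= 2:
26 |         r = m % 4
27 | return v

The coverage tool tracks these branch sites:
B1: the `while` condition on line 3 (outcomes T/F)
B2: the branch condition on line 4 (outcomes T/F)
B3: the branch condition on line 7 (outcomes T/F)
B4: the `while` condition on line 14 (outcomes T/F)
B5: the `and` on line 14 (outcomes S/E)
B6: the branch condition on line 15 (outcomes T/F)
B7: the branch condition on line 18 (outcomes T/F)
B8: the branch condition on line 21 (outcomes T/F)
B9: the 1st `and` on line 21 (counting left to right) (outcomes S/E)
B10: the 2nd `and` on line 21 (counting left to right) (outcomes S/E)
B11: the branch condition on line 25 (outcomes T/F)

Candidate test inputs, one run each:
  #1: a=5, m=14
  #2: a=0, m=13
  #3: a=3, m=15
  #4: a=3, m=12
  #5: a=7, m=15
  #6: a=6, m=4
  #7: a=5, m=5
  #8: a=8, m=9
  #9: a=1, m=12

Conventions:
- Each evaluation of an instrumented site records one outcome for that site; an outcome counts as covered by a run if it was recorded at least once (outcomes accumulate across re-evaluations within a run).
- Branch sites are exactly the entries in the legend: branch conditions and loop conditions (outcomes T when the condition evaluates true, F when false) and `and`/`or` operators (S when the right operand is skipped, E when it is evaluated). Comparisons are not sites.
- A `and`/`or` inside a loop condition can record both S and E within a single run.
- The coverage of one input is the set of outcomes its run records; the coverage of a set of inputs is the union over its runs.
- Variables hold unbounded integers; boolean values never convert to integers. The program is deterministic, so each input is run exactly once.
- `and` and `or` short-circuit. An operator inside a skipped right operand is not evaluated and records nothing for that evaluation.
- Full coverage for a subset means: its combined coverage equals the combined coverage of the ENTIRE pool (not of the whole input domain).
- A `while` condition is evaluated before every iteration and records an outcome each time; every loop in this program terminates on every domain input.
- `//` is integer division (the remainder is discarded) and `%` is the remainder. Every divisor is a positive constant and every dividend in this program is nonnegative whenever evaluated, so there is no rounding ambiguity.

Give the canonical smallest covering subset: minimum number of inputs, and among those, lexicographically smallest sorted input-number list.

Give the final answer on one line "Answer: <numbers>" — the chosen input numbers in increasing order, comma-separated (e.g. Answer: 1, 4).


run #1 (a=5, m=14) runs B1->T, B2->T, B1->T, B2->T, B1->F, B3->T, B5->E, B4->F, B7->F, B9->E, B10->S, B8->F, B11->F; records B1=T, B1=F, B2=T, B3=T, B4=F, B5=E, B7=F, B8=F, B9=E, B10=S, B11=F
run #2 (a=0, m=13) runs B1->T, B2->F, B1->T, B2->F, B1->F, B3->T, B5->E, B4->T, B6->F, B5->E, B4->T, B6->F, B5->E, B4->T, ...; records B1=T, B1=F, B2=F, B3=T, B4=T, B4=F, B5=S, B5=E, B6=F, B7=F, B8=F, B9=E, B10=E, B11=T
run #3 (a=3, m=15) runs B1->F, B3->T, B5->E, B4->F, B7->F, B9->E, B10->S, B8->F, B11->F; records B1=F, B3=T, B4=F, B5=E, B7=F, B8=F, B9=E, B10=S, B11=F
run #4 (a=3, m=12) runs B1->T, B2->F, B1->F, B3->T, B5->E, B4->F, B7->F, B9->E, B10->S, B8->F, B11->F; records B1=T, B1=F, B2=F, B3=T, B4=F, B5=E, B7=F, B8=F, B9=E, B10=S, B11=F
run #5 (a=7, m=15) runs B1->F, B3->T, B5->E, B4->F, B7->F, B9->E, B10->S, B8->F, B11->T; records B1=F, B3=T, B4=F, B5=E, B7=F, B8=F, B9=E, B10=S, B11=T
run #6 (a=6, m=4) runs B1->T, B2->F, B1->T, B2->F, B1->F, B3->T, B5->E, B4->F, B7->F, B9->E, B10->S, B8->F, B11->T; records B1=T, B1=F, B2=F, B3=T, B4=F, B5=E, B7=F, B8=F, B9=E, B10=S, B11=T
run #7 (a=5, m=5) runs B1->F, B3->T, B5->E, B4->F, B7->F, B9->E, B10->S, B8->F, B11->F; records B1=F, B3=T, B4=F, B5=E, B7=F, B8=F, B9=E, B10=S, B11=F
run #8 (a=8, m=9) runs B1->T, B2->T, B1->T, B2->T, B1->F, B3->T, B5->E, B4->F, B7->F, B9->E, B10->S, B8->F, B11->T; records B1=T, B1=F, B2=T, B3=T, B4=F, B5=E, B7=F, B8=F, B9=E, B10=S, B11=T
run #9 (a=1, m=12) runs B1->T, B2->F, B1->F, B3->F, B5->E, B4->F, B7->T; records B1=T, B1=F, B2=F, B3=F, B4=F, B5=E, B7=T
union over all inputs: B1=T, B1=F, B2=T, B2=F, B3=T, B3=F, B4=T, B4=F, B5=S, B5=E, B6=F, B7=T, B7=F, B8=F, B9=E, B10=S, B10=E, B11=T, B11=F (19 outcomes)
every size-1 subset falls short of the 19 outcomes (best: 14/19)
every size-2 subset falls short of the 19 outcomes (best: 17/19)
the canonical winner is {1, 2, 9}: size 3, full 19-outcome coverage, earliest index list among size-3 covers
Answer: 1, 2, 9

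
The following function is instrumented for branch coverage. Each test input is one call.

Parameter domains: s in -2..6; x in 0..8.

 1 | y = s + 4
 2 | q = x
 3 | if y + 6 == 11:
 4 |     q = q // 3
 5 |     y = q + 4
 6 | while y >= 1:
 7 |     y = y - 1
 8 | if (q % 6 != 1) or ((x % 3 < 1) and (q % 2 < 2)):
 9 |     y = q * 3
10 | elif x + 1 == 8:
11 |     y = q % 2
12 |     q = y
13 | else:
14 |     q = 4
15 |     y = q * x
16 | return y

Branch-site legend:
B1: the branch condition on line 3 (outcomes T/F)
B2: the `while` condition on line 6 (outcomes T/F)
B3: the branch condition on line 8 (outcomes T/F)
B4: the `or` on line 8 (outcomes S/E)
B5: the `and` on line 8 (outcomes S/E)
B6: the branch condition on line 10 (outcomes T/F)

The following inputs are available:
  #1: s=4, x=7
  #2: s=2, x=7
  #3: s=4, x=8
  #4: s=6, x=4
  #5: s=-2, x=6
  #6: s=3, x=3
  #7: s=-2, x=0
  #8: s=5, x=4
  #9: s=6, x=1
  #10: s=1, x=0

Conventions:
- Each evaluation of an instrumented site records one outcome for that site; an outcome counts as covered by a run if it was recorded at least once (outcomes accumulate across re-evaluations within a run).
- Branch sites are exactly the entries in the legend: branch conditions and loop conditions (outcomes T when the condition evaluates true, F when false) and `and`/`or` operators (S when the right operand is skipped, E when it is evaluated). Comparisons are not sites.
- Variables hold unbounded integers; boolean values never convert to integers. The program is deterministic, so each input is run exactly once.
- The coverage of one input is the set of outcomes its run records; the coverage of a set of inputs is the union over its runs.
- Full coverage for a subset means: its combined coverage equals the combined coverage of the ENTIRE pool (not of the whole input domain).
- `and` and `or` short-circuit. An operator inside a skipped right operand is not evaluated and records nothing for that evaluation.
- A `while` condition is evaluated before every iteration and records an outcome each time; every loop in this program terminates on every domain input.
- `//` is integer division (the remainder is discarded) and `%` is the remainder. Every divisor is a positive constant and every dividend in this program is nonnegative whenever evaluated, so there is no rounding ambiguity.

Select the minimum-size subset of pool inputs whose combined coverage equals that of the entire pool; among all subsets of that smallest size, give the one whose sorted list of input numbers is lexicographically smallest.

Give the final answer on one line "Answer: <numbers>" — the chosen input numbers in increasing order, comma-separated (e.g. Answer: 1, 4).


input #1, s=4, x=7: events B1->F, B2->T, B2->T, B2->T, B2->T, B2->T, B2->T, B2->T, B2->T, B2->F, B4->E, B5->S, B3->F, B6->T; outcomes B1=F, B2=T, B2=F, B3=F, B4=E, B5=S, B6=T
input #2, s=2, x=7: events B1->F, B2->T, B2->T, B2->T, B2->T, B2->T, B2->T, B2->F, B4->E, B5->S, B3->F, B6->T; outcomes B1=F, B2=T, B2=F, B3=F, B4=E, B5=S, B6=T
input #3, s=4, x=8: events B1->F, B2->T, B2->T, B2->T, B2->T, B2->T, B2->T, B2->T, B2->T, B2->F, B4->S, B3->T; outcomes B1=F, B2=T, B2=F, B3=T, B4=S
input #4, s=6, x=4: events B1->F, B2->T, B2->T, B2->T, B2->T, B2->T, B2->T, B2->T, B2->T, B2->T, B2->T, B2->F, B4->S, B3->T; outcomes B1=F, B2=T, B2=F, B3=T, B4=S
input #5, s=-2, x=6: events B1->F, B2->T, B2->T, B2->F, B4->S, B3->T; outcomes B1=F, B2=T, B2=F, B3=T, B4=S
input #6, s=3, x=3: events B1->F, B2->T, B2->T, B2->T, B2->T, B2->T, B2->T, B2->T, B2->F, B4->S, B3->T; outcomes B1=F, B2=T, B2=F, B3=T, B4=S
input #7, s=-2, x=0: events B1->F, B2->T, B2->T, B2->F, B4->S, B3->T; outcomes B1=F, B2=T, B2=F, B3=T, B4=S
input #8, s=5, x=4: events B1->F, B2->T, B2->T, B2->T, B2->T, B2->T, B2->T, B2->T, B2->T, B2->T, B2->F, B4->S, B3->T; outcomes B1=F, B2=T, B2=F, B3=T, B4=S
input #9, s=6, x=1: events B1->F, B2->T, B2->T, B2->T, B2->T, B2->T, B2->T, B2->T, B2->T, B2->T, B2->T, B2->F, B4->E, B5->S, ...; outcomes B1=F, B2=T, B2=F, B3=F, B4=E, B5=S, B6=F
input #10, s=1, x=0: events B1->T, B2->T, B2->T, B2->T, B2->T, B2->F, B4->S, B3->T; outcomes B1=T, B2=T, B2=F, B3=T, B4=S
pool-wide coverage (11 outcomes): B1=T, B1=F, B2=T, B2=F, B3=T, B3=F, B4=S, B4=E, B5=S, B6=T, B6=F
no size-1 subset reaches all 11 outcomes (best union: 7/11)
no size-2 subset reaches all 11 outcomes (best union: 10/11)
inputs {1, 9, 10} (size 3) cover everything; no size-3 subset with a lexicographically smaller index list covers all 11
Answer: 1, 9, 10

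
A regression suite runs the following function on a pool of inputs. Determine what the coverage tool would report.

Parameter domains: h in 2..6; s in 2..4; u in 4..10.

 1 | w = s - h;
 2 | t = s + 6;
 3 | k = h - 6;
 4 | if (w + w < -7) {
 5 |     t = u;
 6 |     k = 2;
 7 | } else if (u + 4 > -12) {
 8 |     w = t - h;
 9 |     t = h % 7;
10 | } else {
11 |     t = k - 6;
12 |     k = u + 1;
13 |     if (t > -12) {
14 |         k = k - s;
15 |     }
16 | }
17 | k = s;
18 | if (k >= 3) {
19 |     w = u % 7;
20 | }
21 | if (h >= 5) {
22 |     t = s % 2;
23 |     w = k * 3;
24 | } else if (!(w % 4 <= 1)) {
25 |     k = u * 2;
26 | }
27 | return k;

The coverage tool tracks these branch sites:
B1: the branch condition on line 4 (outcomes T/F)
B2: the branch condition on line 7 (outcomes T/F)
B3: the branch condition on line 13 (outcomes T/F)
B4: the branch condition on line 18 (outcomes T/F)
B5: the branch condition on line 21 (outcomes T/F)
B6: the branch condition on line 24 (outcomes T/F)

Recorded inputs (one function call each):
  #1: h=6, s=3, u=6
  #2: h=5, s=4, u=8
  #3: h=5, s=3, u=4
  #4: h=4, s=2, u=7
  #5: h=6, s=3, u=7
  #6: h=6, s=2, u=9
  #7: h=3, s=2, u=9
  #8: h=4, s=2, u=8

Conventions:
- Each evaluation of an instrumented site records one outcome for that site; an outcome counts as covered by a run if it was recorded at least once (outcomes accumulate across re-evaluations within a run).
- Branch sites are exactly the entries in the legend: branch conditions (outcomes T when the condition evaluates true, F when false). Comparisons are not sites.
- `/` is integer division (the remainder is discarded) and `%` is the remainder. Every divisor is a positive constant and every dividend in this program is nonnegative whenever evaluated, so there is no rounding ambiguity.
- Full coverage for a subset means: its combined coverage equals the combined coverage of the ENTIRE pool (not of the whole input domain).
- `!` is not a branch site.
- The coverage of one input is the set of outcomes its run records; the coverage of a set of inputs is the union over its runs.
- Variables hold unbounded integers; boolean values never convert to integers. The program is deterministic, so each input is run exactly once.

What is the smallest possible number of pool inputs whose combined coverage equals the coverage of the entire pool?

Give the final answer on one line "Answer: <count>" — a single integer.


run #1 (h=6, s=3, u=6) runs B1->F, B2->T, B4->T, B5->T; records B1=F, B2=T, B4=T, B5=T
run #2 (h=5, s=4, u=8) runs B1->F, B2->T, B4->T, B5->T; records B1=F, B2=T, B4=T, B5=T
run #3 (h=5, s=3, u=4) runs B1->F, B2->T, B4->T, B5->T; records B1=F, B2=T, B4=T, B5=T
run #4 (h=4, s=2, u=7) runs B1->F, B2->T, B4->F, B5->F, B6->F; records B1=F, B2=T, B4=F, B5=F, B6=F
run #5 (h=6, s=3, u=7) runs B1->F, B2->T, B4->T, B5->T; records B1=F, B2=T, B4=T, B5=T
run #6 (h=6, s=2, u=9) runs B1->T, B4->F, B5->T; records B1=T, B4=F, B5=T
run #7 (h=3, s=2, u=9) runs B1->F, B2->T, B4->F, B5->F, B6->F; records B1=F, B2=T, B4=F, B5=F, B6=F
run #8 (h=4, s=2, u=8) runs B1->F, B2->T, B4->F, B5->F, B6->F; records B1=F, B2=T, B4=F, B5=F, B6=F
the full pool covers 8 outcomes: B1=T, B1=F, B2=T, B4=T, B4=F, B5=T, B5=F, B6=F
checked all size-1 subsets: none covers 8 outcomes (max 5/8)
checked all size-2 subsets: none covers 8 outcomes (max 7/8)
inputs {1, 4, 6} (size 3) cover everything; no size-3 subset with a lexicographically smaller index list covers all 8
Answer: 3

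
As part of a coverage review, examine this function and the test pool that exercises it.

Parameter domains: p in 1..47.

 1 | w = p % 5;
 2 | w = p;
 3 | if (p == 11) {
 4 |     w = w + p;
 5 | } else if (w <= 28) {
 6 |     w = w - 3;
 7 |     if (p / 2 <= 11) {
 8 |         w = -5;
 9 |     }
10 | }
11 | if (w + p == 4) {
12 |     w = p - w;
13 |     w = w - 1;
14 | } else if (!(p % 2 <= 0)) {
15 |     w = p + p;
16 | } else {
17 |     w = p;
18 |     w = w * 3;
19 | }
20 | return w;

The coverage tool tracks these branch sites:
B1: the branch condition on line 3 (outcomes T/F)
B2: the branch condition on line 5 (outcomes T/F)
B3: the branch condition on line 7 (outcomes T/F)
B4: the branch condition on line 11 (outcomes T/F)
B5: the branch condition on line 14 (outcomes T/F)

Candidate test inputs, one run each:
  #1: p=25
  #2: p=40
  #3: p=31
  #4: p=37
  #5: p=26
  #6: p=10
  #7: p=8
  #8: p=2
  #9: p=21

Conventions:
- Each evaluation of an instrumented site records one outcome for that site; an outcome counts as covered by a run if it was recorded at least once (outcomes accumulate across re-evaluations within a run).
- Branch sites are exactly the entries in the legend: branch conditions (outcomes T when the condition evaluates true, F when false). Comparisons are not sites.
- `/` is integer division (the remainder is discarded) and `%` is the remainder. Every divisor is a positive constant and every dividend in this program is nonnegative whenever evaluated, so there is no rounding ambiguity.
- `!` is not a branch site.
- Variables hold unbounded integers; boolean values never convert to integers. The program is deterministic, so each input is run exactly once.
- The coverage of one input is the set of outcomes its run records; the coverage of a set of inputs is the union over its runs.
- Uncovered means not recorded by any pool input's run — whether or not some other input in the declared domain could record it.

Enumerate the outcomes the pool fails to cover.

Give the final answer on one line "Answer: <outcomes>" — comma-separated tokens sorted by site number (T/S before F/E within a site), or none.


input #1, p=25: events B1->F, B2->T, B3->F, B4->F, B5->T; outcomes B1=F, B2=T, B3=F, B4=F, B5=T
input #2, p=40: events B1->F, B2->F, B4->F, B5->F; outcomes B1=F, B2=F, B4=F, B5=F
input #3, p=31: events B1->F, B2->F, B4->F, B5->T; outcomes B1=F, B2=F, B4=F, B5=T
input #4, p=37: events B1->F, B2->F, B4->F, B5->T; outcomes B1=F, B2=F, B4=F, B5=T
input #5, p=26: events B1->F, B2->T, B3->F, B4->F, B5->F; outcomes B1=F, B2=T, B3=F, B4=F, B5=F
input #6, p=10: events B1->F, B2->T, B3->T, B4->F, B5->F; outcomes B1=F, B2=T, B3=T, B4=F, B5=F
input #7, p=8: events B1->F, B2->T, B3->T, B4->F, B5->F; outcomes B1=F, B2=T, B3=T, B4=F, B5=F
input #8, p=2: events B1->F, B2->T, B3->T, B4->F, B5->F; outcomes B1=F, B2=T, B3=T, B4=F, B5=F
input #9, p=21: events B1->F, B2->T, B3->T, B4->F, B5->T; outcomes B1=F, B2=T, B3=T, B4=F, B5=T
union over the pool: B1=F, B2=T, B2=F, B3=T, B3=F, B4=F, B5=T, B5=F
uncovered (2 of 10): B1=T, B4=T
Answer: B1=T, B4=T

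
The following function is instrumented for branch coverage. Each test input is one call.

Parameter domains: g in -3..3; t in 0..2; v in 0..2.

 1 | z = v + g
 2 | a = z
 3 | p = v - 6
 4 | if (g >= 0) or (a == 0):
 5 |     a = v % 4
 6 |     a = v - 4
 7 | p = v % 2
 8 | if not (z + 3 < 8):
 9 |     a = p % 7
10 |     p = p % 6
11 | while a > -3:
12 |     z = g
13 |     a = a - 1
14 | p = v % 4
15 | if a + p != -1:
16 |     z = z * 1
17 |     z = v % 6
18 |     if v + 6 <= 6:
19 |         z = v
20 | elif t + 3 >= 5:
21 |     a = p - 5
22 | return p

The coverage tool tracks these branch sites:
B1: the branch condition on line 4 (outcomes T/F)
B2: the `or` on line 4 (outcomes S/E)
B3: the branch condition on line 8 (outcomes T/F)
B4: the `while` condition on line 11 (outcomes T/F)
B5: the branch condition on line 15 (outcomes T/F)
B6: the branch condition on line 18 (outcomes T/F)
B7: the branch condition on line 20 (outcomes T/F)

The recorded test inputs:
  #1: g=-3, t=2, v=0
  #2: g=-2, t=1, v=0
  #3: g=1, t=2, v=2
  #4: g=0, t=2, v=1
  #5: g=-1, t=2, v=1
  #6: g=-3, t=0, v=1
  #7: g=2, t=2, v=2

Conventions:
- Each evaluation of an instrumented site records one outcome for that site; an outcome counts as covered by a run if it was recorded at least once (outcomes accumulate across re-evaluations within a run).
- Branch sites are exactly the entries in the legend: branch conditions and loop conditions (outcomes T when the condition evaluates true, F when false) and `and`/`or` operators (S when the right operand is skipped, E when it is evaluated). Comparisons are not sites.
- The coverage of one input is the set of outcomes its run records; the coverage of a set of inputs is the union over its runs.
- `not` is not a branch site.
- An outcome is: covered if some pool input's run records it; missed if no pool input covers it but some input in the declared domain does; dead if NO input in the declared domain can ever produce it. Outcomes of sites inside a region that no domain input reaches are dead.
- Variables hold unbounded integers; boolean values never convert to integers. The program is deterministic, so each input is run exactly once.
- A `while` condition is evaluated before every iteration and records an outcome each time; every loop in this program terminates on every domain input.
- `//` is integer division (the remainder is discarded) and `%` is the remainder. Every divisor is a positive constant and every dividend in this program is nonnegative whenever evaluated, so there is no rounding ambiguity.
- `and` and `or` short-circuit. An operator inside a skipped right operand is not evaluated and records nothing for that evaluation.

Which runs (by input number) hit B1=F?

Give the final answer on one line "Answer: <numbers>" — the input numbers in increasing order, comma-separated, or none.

input #1 (g=-3, t=2, v=0): covers B1=F
input #2 (g=-2, t=1, v=0): covers B1=F
input #3 (g=1, t=2, v=2): misses B1=F
input #4 (g=0, t=2, v=1): misses B1=F
input #5 (g=-1, t=2, v=1): misses B1=F
input #6 (g=-3, t=0, v=1): covers B1=F
input #7 (g=2, t=2, v=2): misses B1=F

Answer: 1, 2, 6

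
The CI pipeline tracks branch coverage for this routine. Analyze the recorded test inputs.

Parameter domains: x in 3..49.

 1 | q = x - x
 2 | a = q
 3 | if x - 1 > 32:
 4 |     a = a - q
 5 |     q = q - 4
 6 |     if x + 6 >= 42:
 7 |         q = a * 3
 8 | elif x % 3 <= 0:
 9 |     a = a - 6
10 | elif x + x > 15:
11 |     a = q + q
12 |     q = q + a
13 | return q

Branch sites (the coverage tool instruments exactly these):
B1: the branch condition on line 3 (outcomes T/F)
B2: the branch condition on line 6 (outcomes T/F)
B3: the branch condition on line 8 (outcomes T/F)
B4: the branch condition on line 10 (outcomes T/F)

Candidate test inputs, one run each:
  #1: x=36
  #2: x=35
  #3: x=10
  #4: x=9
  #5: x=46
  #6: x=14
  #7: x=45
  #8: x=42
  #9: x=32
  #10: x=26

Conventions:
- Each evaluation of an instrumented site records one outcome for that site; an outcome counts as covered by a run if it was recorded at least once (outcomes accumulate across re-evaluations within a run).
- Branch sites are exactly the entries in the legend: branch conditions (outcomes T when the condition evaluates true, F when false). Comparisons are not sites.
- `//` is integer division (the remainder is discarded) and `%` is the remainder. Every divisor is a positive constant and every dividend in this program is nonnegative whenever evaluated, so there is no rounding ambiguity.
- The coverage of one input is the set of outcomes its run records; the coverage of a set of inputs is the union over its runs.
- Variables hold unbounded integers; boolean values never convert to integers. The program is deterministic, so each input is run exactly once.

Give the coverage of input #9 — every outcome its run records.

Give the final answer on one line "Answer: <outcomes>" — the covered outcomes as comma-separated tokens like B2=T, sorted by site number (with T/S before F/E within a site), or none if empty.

Running input #9 (x=32), event by event:
  B1->F, B3->F, B4->T
deduplicating events, the covered set is: B1=F, B3=F, B4=T

Answer: B1=F, B3=F, B4=T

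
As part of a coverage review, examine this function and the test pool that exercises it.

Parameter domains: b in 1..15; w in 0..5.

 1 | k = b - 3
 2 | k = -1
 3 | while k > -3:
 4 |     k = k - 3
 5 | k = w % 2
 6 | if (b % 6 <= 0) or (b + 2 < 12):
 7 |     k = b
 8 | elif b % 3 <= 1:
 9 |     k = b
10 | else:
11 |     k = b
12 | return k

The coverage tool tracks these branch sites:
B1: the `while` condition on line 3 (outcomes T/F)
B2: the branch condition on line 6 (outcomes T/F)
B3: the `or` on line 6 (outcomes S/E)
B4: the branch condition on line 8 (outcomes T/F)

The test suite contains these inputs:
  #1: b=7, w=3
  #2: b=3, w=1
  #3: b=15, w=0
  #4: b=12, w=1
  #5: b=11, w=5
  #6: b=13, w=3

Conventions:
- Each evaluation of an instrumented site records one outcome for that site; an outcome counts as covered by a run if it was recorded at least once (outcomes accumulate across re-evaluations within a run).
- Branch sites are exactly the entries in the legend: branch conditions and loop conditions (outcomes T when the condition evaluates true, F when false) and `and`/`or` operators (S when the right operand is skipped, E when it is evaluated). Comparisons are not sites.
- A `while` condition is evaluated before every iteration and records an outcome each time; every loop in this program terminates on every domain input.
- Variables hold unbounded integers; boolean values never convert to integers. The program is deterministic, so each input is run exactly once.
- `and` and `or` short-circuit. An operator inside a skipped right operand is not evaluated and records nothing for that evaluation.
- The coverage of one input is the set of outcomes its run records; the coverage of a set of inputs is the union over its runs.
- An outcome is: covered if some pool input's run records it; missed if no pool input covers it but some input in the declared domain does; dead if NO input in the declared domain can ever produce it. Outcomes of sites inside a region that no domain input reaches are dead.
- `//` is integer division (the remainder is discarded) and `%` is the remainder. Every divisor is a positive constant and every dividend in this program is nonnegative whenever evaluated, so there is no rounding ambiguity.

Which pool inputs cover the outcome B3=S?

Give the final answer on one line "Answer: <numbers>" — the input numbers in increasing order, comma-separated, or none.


input #1 (b=7, w=3): never hits B3=S
input #2 (b=3, w=1): never hits B3=S
input #3 (b=15, w=0): never hits B3=S
input #4 (b=12, w=1): hits B3=S
input #5 (b=11, w=5): never hits B3=S
input #6 (b=13, w=3): never hits B3=S
Answer: 4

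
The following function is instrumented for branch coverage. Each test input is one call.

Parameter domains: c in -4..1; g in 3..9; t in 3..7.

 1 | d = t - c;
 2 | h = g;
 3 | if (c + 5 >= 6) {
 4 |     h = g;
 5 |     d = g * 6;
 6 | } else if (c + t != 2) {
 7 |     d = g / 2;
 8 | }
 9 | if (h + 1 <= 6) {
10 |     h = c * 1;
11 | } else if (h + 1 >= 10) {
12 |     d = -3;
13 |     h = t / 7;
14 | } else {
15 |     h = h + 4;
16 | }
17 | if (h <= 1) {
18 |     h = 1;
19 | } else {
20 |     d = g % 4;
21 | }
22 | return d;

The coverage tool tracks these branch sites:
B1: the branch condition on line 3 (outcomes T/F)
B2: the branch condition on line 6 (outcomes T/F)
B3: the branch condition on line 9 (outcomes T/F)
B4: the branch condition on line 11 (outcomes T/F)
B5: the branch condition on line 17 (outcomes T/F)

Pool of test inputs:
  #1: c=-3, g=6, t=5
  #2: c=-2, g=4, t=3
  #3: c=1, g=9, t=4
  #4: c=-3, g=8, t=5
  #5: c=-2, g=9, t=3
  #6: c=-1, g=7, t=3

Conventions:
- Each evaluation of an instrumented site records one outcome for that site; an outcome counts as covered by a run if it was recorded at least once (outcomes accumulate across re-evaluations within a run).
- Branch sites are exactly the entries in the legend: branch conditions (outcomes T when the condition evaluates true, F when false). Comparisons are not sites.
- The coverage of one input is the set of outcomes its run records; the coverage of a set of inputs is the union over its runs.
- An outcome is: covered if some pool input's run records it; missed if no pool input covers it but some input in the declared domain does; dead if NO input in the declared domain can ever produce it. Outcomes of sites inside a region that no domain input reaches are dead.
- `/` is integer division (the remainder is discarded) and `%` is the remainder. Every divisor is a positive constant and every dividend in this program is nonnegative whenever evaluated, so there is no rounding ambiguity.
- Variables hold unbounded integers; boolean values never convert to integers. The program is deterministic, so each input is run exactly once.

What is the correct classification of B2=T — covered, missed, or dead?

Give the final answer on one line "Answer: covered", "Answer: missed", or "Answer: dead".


B2=T is recorded by pool input(s) 2, 5 -> covered
Answer: covered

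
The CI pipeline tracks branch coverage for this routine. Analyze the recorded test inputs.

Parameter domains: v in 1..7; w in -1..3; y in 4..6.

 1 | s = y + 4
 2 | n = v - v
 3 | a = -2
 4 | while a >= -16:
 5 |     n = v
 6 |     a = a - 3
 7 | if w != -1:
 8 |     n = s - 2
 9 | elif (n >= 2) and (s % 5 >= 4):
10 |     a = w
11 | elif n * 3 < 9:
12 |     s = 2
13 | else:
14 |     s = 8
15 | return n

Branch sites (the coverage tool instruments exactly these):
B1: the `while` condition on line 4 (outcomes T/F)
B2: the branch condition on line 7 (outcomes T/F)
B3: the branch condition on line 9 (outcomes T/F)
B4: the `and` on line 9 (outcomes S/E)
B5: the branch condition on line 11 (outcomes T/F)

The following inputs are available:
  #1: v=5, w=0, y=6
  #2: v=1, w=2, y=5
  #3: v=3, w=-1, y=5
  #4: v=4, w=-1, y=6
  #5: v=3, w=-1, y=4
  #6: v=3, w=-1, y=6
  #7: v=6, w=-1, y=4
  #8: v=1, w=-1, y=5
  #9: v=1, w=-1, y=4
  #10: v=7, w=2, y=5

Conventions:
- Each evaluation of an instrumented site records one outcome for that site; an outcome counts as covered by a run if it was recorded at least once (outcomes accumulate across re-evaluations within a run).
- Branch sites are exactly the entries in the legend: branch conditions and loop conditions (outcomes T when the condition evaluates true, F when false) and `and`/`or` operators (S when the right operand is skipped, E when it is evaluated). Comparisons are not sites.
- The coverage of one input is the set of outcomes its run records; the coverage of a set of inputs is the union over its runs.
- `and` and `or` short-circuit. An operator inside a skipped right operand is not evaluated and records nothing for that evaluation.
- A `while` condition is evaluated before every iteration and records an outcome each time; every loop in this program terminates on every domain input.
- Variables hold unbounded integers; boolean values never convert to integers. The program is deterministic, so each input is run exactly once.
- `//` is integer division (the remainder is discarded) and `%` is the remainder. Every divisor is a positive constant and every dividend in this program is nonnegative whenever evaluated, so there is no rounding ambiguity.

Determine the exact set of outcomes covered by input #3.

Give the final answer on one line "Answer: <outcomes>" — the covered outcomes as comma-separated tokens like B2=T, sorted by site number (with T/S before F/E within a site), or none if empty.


Event log for input #3 (v=3, w=-1, y=5):
  B1->T, B1->T, B1->T, B1->T, B1->T, B1->F, B2->F, B4->E, B3->T
deduplicating events, the covered set is: B1=T, B1=F, B2=F, B3=T, B4=E
Answer: B1=T, B1=F, B2=F, B3=T, B4=E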